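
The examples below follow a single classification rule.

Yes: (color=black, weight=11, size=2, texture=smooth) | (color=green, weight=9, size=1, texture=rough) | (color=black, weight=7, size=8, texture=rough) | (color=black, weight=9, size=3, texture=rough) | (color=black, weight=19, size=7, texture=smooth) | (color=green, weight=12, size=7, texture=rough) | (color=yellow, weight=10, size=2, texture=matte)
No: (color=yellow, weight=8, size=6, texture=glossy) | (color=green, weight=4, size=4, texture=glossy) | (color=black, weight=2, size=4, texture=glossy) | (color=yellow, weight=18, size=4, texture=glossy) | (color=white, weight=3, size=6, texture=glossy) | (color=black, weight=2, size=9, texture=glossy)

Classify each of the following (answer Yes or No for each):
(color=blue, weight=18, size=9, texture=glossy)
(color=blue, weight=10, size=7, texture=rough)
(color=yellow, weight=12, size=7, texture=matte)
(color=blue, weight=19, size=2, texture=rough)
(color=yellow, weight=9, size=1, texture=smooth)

The simplest hypothesis consistent with all the labels is: texture is not glossy.
(color=blue, weight=18, size=9, texture=glossy) → texture is glossy → No. (color=blue, weight=10, size=7, texture=rough) → texture is rough → Yes. (color=yellow, weight=12, size=7, texture=matte) → texture is matte → Yes. (color=blue, weight=19, size=2, texture=rough) → texture is rough → Yes. (color=yellow, weight=9, size=1, texture=smooth) → texture is smooth → Yes.

No, Yes, Yes, Yes, Yes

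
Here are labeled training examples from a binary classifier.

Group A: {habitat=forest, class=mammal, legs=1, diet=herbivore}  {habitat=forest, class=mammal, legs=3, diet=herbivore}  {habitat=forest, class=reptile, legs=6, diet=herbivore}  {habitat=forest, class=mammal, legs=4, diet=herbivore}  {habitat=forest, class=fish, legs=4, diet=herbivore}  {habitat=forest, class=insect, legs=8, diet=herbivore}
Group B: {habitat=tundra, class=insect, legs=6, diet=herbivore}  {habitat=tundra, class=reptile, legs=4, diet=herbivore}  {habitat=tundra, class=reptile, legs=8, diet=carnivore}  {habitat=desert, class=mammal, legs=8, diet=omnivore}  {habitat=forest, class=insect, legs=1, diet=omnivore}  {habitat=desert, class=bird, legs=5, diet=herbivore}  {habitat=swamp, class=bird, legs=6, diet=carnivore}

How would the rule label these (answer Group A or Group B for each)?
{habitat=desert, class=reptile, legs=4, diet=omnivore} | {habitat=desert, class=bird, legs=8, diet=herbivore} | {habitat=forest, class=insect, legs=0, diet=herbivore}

Group B, Group B, Group A

All 'Group A' examples share one property — diet is herbivore AND habitat is forest — and every 'Group B' example lacks it.
Group B: {habitat=desert, class=reptile, legs=4, diet=omnivore}, since diet is omnivore, habitat is desert.
Group B: {habitat=desert, class=bird, legs=8, diet=herbivore}, since diet is herbivore, habitat is desert.
Group A: {habitat=forest, class=insect, legs=0, diet=herbivore}, since diet is herbivore, habitat is forest.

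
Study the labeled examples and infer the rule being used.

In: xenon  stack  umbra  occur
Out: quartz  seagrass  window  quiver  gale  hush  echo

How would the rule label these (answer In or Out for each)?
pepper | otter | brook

The pattern is that an item is 'In' exactly when: odd length.
pepper: length 6, doesn't qualify → Out. otter: length 5, passes → In. brook: length 5, passes → In.

Out, In, In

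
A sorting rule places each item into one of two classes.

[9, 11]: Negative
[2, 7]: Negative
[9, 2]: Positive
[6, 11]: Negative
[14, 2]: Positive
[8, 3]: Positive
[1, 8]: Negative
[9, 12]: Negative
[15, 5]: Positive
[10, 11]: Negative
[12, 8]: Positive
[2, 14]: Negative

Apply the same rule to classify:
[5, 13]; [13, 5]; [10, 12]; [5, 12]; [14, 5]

Negative, Positive, Negative, Negative, Positive

The common property of the 'Positive' items is: first > second. No 'Negative' item has it.
[5, 13] — 5 < 13, hence Negative. [13, 5] — 13 > 5, hence Positive. [10, 12] — 10 < 12, hence Negative. [5, 12] — 5 < 12, hence Negative. [14, 5] — 14 > 5, hence Positive.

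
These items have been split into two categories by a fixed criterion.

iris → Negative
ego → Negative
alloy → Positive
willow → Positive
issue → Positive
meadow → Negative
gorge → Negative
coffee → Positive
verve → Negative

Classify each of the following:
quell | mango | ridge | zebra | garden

Positive, Negative, Negative, Negative, Negative

The distinguishing property — has a double letter — holds for all the 'Positive' cases and none of the 'Negative' cases.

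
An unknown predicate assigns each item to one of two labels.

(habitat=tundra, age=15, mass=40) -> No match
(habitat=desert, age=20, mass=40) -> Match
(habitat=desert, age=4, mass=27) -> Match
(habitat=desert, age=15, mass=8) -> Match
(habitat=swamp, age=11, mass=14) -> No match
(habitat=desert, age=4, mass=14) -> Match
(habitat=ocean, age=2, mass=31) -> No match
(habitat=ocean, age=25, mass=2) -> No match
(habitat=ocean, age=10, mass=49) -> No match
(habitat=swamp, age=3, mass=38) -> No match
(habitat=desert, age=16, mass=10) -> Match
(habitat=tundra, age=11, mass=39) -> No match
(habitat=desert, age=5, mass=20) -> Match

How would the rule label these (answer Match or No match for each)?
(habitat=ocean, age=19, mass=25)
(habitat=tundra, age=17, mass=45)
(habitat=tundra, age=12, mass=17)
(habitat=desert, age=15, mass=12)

The pattern is that an item is 'Match' exactly when: habitat is desert.
(habitat=ocean, age=19, mass=25): No match (habitat is ocean).
(habitat=tundra, age=17, mass=45): No match (habitat is tundra).
(habitat=tundra, age=12, mass=17): No match (habitat is tundra).
(habitat=desert, age=15, mass=12): Match (habitat is desert).

No match, No match, No match, Match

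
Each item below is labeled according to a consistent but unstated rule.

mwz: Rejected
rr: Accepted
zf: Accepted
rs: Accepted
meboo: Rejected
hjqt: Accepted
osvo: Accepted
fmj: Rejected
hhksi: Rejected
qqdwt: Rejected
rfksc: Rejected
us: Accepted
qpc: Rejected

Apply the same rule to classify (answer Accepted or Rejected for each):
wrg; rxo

Comparing the two groups points to one rule — even length.
wrg — length 3, hence Rejected.
rxo — length 3, hence Rejected.

Rejected, Rejected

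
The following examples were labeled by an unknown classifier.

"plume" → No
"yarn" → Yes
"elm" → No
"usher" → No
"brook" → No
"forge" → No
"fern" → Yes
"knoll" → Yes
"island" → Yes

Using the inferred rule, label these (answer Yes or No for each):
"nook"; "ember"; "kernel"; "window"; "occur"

Yes, No, Yes, Yes, No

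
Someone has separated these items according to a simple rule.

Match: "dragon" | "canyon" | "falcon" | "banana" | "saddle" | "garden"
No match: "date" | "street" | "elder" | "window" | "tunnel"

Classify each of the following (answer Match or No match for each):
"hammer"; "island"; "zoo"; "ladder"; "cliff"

Rule: length 6 AND contains 'a'. This holds for each 'Match' example and fails for each 'No match' one.

Match, Match, No match, Match, No match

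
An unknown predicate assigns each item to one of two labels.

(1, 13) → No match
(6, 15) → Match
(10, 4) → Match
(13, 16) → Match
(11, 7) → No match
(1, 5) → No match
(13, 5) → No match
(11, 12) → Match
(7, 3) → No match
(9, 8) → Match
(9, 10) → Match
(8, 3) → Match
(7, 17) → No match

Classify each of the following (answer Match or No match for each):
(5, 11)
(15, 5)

The distinguishing property — product is even — holds for all the 'Match' cases and none of the 'No match' cases.
(5, 11): 5·11 = 55, fails this test → No match. (15, 5): 15·5 = 75, fails this test → No match.

No match, No match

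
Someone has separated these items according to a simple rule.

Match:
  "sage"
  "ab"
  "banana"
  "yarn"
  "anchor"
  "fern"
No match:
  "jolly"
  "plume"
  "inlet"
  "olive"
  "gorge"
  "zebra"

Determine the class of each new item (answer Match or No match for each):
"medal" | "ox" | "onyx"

No match, Match, Match

A rule that fits every label: even length — true of each 'Match' example, false of each 'No match' one.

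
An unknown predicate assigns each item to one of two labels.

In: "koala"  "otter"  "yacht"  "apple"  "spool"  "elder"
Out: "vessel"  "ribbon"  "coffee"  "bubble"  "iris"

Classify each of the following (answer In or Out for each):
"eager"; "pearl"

In, In

All 'In' examples share one property — odd length — and every 'Out' example lacks it.
"eager": length 5, matches → In. "pearl": length 5, matches → In.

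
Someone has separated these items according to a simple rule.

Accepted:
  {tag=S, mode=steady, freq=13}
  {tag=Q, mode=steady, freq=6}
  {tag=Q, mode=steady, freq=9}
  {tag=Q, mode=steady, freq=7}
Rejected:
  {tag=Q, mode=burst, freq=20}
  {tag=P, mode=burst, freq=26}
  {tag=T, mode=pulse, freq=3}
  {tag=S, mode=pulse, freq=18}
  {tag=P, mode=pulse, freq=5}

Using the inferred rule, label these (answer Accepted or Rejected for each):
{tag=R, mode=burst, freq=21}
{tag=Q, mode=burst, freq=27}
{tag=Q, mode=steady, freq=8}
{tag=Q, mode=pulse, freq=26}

Rejected, Rejected, Accepted, Rejected

Comparing the two groups points to one rule — mode is steady.
{tag=R, mode=burst, freq=21} — mode is burst, hence Rejected.
{tag=Q, mode=burst, freq=27} — mode is burst, hence Rejected.
{tag=Q, mode=steady, freq=8} — mode is steady, hence Accepted.
{tag=Q, mode=pulse, freq=26} — mode is pulse, hence Rejected.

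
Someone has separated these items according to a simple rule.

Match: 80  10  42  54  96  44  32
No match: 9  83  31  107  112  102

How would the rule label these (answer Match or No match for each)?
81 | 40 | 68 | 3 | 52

Rule: even AND at most 96. This holds for each 'Match' example and fails for each 'No match' one.

No match, Match, Match, No match, Match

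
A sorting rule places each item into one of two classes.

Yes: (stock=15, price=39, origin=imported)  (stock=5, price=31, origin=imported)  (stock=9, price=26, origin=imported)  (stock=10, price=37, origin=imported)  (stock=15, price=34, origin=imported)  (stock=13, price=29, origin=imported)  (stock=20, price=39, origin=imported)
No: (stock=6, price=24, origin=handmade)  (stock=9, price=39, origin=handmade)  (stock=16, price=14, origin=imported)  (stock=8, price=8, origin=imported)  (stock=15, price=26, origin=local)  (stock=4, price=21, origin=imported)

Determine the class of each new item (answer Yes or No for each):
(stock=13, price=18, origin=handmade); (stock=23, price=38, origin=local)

No, No

One predicate separates the groups cleanly: origin is imported AND price ≥ 24.
(stock=13, price=18, origin=handmade) — origin is handmade, price = 18, hence No.
(stock=23, price=38, origin=local) — origin is local, price = 38, hence No.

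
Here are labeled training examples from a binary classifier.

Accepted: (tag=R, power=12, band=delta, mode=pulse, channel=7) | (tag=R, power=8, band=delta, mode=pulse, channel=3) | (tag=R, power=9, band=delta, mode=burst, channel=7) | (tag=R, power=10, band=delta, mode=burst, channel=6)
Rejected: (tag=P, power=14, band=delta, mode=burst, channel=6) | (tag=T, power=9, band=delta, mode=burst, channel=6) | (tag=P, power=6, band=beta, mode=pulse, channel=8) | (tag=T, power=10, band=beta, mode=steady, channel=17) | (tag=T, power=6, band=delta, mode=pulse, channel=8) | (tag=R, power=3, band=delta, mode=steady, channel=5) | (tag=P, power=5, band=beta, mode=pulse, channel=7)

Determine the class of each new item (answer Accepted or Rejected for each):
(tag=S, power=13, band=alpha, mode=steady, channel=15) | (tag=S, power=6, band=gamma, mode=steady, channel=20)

The pattern is that an item is 'Accepted' exactly when: tag is R AND power ≥ 5.
(tag=S, power=13, band=alpha, mode=steady, channel=15) — tag is S, power = 13, hence Rejected.
(tag=S, power=6, band=gamma, mode=steady, channel=20) — tag is S, power = 6, hence Rejected.

Rejected, Rejected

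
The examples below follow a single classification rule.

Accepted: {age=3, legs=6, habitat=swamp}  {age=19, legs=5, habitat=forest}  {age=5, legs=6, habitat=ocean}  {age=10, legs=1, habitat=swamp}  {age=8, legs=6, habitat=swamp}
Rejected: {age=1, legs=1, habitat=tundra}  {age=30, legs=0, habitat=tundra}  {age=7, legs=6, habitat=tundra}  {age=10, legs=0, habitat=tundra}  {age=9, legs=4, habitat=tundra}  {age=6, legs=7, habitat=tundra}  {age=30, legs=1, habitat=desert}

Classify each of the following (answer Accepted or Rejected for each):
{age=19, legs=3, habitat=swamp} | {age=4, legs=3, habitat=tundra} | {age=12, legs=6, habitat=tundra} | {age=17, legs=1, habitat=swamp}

The simplest hypothesis consistent with all the labels is: habitat is not tundra AND age ≤ 19.

Accepted, Rejected, Rejected, Accepted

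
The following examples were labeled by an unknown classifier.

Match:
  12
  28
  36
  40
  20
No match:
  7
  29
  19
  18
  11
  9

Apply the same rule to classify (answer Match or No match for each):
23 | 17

The pattern is that an item is 'Match' exactly when: multiple of 4.
23 — 23 = 4·5 + 3, hence No match. 17 — 17 = 4·4 + 1, hence No match.

No match, No match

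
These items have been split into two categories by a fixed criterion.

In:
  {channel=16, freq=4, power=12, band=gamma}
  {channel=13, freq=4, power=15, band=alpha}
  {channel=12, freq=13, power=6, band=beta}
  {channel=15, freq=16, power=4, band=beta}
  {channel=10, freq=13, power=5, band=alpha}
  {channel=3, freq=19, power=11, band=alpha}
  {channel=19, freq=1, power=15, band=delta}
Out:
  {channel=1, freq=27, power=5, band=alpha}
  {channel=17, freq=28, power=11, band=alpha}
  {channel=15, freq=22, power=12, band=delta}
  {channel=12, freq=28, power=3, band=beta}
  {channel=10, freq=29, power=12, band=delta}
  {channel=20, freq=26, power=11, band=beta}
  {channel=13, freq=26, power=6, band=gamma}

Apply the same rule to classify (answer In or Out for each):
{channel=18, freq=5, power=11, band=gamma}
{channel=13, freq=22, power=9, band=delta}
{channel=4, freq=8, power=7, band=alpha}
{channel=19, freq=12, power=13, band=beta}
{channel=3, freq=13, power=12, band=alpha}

The pattern is that an item is 'In' exactly when: freq ≤ 19.
In: {channel=18, freq=5, power=11, band=gamma}, since freq = 5. Out: {channel=13, freq=22, power=9, band=delta}, since freq = 22. In: {channel=4, freq=8, power=7, band=alpha}, since freq = 8. In: {channel=19, freq=12, power=13, band=beta}, since freq = 12. In: {channel=3, freq=13, power=12, band=alpha}, since freq = 13.

In, Out, In, In, In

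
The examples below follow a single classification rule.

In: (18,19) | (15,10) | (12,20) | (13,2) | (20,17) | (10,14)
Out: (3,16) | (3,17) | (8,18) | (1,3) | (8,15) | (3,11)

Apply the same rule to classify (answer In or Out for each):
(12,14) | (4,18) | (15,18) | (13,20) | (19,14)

Every 'In' example satisfies: first ≥ 10. None of the 'Out' examples do.

In, Out, In, In, In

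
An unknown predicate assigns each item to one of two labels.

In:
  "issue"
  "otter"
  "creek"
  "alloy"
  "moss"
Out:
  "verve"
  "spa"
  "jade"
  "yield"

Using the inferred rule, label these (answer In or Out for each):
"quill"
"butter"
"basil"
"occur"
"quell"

In, In, Out, In, In

The rule appears to be: has a double letter.
In: "quill", since 'll' doubled.
In: "butter", since 'tt' doubled.
Out: "basil", since no doubled letter.
In: "occur", since 'cc' doubled.
In: "quell", since 'll' doubled.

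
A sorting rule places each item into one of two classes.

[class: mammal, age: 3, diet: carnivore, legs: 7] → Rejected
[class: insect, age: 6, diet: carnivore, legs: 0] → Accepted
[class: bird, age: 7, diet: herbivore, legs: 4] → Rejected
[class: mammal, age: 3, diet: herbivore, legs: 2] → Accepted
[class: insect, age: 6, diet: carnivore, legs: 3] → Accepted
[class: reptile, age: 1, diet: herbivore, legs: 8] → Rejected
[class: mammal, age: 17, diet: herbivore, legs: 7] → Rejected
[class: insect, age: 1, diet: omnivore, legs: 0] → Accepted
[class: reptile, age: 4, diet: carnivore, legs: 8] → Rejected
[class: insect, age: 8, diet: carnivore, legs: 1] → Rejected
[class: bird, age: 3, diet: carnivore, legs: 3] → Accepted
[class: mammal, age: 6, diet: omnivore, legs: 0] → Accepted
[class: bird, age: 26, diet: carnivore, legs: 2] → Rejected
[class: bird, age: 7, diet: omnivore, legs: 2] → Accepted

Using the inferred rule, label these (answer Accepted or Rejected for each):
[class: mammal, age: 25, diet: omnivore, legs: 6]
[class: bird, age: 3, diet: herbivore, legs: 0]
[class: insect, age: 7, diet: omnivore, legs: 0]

A rule that fits every label: legs ≤ 3 AND age ≤ 7 — true of each 'Accepted' example, false of each 'Rejected' one.

Rejected, Accepted, Accepted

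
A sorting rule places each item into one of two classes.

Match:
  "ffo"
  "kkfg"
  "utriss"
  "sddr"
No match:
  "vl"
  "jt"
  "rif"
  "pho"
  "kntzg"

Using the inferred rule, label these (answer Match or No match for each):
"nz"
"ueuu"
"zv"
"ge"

The simplest hypothesis consistent with all the labels is: has a double letter.
No match: "nz", since no doubled letter. Match: "ueuu", since 'uu' doubled. No match: "zv", since no doubled letter. No match: "ge", since no doubled letter.

No match, Match, No match, No match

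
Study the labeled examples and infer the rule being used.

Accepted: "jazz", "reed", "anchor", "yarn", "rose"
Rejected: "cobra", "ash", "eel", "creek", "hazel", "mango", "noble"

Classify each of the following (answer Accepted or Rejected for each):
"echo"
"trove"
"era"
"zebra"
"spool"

A rule that fits every label: even length — true of each 'Accepted' example, false of each 'Rejected' one.
"echo" → length 4 → Accepted.
"trove" → length 5 → Rejected.
"era" → length 3 → Rejected.
"zebra" → length 5 → Rejected.
"spool" → length 5 → Rejected.

Accepted, Rejected, Rejected, Rejected, Rejected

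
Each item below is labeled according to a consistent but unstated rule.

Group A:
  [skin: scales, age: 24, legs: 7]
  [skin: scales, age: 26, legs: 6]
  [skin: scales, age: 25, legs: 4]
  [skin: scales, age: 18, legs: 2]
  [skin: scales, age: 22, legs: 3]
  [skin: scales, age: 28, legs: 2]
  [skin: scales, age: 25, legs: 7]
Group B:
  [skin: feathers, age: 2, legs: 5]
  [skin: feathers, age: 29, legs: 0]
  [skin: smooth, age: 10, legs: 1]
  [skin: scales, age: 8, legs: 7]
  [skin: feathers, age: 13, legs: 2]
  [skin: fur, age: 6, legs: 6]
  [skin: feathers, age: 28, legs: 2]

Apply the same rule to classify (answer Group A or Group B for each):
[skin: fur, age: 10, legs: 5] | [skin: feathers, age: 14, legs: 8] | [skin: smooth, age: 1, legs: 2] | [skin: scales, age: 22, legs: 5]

All 'Group A' examples share one property — skin is scales AND age ≥ 10 — and every 'Group B' example lacks it.
Group B: [skin: fur, age: 10, legs: 5], since skin is fur, age = 10. Group B: [skin: feathers, age: 14, legs: 8], since skin is feathers, age = 14. Group B: [skin: smooth, age: 1, legs: 2], since skin is smooth, age = 1. Group A: [skin: scales, age: 22, legs: 5], since skin is scales, age = 22.

Group B, Group B, Group B, Group A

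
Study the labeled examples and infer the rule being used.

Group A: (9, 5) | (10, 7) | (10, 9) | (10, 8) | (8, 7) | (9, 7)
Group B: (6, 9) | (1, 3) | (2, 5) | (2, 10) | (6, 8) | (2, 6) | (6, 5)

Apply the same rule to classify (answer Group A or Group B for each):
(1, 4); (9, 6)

The pattern is that an item is 'Group A' exactly when: first ≥ 7.
(1, 4) → first 1 → Group B. (9, 6) → first 9 → Group A.

Group B, Group A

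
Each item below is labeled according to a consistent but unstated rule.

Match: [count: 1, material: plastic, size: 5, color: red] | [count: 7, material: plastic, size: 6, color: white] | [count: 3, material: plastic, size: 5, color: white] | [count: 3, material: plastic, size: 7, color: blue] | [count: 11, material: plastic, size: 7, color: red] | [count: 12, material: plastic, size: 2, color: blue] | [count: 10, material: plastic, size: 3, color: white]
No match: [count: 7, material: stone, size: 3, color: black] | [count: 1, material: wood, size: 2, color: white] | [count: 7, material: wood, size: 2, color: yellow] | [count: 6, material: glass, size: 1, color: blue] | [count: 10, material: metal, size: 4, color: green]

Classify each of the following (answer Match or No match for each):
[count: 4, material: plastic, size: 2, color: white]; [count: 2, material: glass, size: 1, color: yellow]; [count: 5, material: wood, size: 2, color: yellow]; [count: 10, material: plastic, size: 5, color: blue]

The pattern is that an item is 'Match' exactly when: material is plastic.
[count: 4, material: plastic, size: 2, color: white]: material is plastic, checks out → Match. [count: 2, material: glass, size: 1, color: yellow]: material is glass, doesn't match → No match. [count: 5, material: wood, size: 2, color: yellow]: material is wood, doesn't match → No match. [count: 10, material: plastic, size: 5, color: blue]: material is plastic, checks out → Match.

Match, No match, No match, Match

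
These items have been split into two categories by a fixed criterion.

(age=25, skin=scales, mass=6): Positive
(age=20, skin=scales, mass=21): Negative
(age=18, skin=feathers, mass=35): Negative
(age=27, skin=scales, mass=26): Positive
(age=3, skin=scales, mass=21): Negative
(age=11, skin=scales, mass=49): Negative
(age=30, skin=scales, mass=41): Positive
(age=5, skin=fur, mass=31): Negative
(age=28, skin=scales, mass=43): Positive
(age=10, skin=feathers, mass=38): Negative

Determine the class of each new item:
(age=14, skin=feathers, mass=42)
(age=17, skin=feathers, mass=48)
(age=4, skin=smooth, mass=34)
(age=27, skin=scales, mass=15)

Every 'Positive' example satisfies: age ≥ 25. None of the 'Negative' examples do.
(age=14, skin=feathers, mass=42): age = 14, does not satisfy this → Negative.
(age=17, skin=feathers, mass=48): age = 17, does not satisfy this → Negative.
(age=4, skin=smooth, mass=34): age = 4, does not satisfy this → Negative.
(age=27, skin=scales, mass=15): age = 27, fits → Positive.

Negative, Negative, Negative, Positive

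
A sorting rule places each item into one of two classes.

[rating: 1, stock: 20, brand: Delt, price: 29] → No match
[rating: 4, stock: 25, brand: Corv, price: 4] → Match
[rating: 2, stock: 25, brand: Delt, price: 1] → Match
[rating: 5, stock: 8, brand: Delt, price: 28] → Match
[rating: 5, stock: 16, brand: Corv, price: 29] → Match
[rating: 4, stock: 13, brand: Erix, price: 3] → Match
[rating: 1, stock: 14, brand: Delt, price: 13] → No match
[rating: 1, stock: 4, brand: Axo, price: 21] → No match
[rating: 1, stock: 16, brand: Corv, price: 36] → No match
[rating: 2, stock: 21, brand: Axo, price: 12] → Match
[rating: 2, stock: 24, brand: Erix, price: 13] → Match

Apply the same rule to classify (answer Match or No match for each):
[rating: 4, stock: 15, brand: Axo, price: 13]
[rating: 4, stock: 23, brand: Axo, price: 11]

The rule appears to be: rating ≥ 2.

Match, Match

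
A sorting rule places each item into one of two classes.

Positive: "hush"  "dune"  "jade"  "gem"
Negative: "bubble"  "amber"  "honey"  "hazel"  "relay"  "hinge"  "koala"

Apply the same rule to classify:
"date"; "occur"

The simplest hypothesis consistent with all the labels is: length ≤ 4.
"date": length 4 — matches, so Positive.
"occur": length 5 — does not pass, so Negative.

Positive, Negative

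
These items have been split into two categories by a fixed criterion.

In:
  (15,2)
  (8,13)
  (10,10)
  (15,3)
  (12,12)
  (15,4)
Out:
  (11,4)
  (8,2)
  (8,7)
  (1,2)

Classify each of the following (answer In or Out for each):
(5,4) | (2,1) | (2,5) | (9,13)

Out, Out, Out, In

The classifier is using: sum ≥ 17.
Out: (5,4), since 5+4 = 9.
Out: (2,1), since 2+1 = 3.
Out: (2,5), since 2+5 = 7.
In: (9,13), since 9+13 = 22.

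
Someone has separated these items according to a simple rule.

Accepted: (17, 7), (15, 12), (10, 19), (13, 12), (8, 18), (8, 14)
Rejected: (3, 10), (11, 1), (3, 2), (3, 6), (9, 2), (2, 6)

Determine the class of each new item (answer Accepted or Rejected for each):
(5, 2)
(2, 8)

Rejected, Rejected

The rule appears to be: sum ≥ 22.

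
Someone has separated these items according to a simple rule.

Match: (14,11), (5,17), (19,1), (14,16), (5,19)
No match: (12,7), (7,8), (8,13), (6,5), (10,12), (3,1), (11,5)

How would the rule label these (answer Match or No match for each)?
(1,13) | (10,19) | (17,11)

The pattern is that an item is 'Match' exactly when: max ≥ 14.
(1,13): max 13 — does not satisfy this, so No match. (10,19): max 19 — matches, so Match. (17,11): max 17 — matches, so Match.

No match, Match, Match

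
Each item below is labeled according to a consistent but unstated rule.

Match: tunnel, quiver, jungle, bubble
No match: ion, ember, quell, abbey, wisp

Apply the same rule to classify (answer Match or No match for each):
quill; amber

Every 'Match' example satisfies: length 6. None of the 'No match' examples do.

No match, No match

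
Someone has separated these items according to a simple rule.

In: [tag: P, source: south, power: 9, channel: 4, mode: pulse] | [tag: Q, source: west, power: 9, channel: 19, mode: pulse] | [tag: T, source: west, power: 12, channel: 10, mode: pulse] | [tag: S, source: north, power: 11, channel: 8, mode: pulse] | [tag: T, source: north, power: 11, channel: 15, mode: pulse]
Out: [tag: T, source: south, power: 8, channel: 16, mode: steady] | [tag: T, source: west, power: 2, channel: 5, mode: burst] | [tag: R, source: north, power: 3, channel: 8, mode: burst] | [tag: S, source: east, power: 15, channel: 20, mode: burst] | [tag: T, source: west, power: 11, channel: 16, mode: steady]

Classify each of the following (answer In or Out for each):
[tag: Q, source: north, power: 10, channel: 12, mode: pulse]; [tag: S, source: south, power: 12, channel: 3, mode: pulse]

In, In

Checking candidate rules against both groups, what survives is: mode is pulse.
[tag: Q, source: north, power: 10, channel: 12, mode: pulse]: mode is pulse — meets the rule, so In. [tag: S, source: south, power: 12, channel: 3, mode: pulse]: mode is pulse — meets the rule, so In.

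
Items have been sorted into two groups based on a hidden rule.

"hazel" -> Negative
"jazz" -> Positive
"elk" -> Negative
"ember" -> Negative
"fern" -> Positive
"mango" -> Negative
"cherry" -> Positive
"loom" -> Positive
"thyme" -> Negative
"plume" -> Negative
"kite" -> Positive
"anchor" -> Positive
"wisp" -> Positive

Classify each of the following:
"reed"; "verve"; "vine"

Every 'Positive' example satisfies: even length. None of the 'Negative' examples do.

Positive, Negative, Positive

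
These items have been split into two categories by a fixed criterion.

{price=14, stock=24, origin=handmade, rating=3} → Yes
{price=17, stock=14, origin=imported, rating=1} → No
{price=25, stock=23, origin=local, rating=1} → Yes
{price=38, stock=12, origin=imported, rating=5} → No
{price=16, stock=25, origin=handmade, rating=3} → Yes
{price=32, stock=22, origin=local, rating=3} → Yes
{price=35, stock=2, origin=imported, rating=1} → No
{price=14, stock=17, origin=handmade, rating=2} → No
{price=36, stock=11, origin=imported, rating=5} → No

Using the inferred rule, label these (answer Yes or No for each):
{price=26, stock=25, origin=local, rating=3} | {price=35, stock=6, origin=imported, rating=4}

A rule that fits every label: stock ≥ 22 — true of each 'Yes' example, false of each 'No' one.
{price=26, stock=25, origin=local, rating=3} — stock = 25, hence Yes.
{price=35, stock=6, origin=imported, rating=4} — stock = 6, hence No.

Yes, No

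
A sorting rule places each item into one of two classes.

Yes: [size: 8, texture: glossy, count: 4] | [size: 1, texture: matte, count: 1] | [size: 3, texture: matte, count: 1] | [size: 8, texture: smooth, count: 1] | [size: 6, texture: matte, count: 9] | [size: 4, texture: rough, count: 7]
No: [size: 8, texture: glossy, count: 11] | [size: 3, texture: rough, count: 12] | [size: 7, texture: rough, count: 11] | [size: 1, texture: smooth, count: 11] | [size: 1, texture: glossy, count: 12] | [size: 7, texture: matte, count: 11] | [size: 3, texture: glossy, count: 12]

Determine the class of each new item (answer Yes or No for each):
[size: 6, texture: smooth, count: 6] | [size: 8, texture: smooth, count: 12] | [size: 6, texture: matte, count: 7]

Rule: count ≤ 9. This holds for each 'Yes' example and fails for each 'No' one.
[size: 6, texture: smooth, count: 6]: Yes (count = 6). [size: 8, texture: smooth, count: 12]: No (count = 12). [size: 6, texture: matte, count: 7]: Yes (count = 7).

Yes, No, Yes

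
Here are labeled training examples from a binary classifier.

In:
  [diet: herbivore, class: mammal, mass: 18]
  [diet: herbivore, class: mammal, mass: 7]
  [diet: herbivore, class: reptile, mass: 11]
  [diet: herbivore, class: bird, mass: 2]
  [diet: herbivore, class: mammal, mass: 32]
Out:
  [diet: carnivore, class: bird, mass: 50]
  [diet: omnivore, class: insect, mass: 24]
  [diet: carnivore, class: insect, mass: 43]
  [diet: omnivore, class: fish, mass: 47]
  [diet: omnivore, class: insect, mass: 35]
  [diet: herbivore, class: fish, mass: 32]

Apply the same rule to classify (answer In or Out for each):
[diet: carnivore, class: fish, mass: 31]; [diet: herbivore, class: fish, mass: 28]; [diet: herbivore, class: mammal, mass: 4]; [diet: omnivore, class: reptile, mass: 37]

Out, Out, In, Out

All 'In' examples share one property — class is mammal OR mass ≤ 11 — and every 'Out' example lacks it.
Out: [diet: carnivore, class: fish, mass: 31], since class is fish, mass = 31. Out: [diet: herbivore, class: fish, mass: 28], since class is fish, mass = 28. In: [diet: herbivore, class: mammal, mass: 4], since class is mammal, mass = 4. Out: [diet: omnivore, class: reptile, mass: 37], since class is reptile, mass = 37.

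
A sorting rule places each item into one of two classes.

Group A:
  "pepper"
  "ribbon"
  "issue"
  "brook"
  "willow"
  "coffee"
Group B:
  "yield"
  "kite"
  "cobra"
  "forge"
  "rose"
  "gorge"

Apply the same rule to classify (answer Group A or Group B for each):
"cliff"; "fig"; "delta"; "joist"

Group A, Group B, Group B, Group B

Every 'Group A' example satisfies: has a double letter. None of the 'Group B' examples do.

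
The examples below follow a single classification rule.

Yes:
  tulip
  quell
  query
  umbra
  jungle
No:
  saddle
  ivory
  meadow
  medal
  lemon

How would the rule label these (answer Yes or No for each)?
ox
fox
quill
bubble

No, No, Yes, Yes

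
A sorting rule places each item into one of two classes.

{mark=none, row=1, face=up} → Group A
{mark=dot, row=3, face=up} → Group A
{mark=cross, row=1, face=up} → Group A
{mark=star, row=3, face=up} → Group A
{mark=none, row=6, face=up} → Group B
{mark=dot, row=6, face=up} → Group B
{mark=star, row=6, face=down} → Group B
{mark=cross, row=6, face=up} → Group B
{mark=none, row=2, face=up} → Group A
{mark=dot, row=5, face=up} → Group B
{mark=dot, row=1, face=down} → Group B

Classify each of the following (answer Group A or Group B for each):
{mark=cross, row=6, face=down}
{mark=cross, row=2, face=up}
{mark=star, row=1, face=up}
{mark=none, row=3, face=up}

One predicate separates the groups cleanly: face is up AND row ≤ 3.
{mark=cross, row=6, face=down} → face is down, row = 6 → Group B.
{mark=cross, row=2, face=up} → face is up, row = 2 → Group A.
{mark=star, row=1, face=up} → face is up, row = 1 → Group A.
{mark=none, row=3, face=up} → face is up, row = 3 → Group A.

Group B, Group A, Group A, Group A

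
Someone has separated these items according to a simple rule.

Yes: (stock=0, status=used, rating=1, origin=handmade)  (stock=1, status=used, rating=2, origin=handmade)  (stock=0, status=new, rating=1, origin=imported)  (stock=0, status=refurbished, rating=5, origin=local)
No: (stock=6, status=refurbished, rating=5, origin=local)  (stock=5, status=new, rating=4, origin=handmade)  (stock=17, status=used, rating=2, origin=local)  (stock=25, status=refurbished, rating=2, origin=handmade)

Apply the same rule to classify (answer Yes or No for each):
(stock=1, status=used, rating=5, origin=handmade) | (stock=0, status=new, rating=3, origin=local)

One predicate separates the groups cleanly: stock ≤ 1.
(stock=1, status=used, rating=5, origin=handmade) — stock = 1, hence Yes. (stock=0, status=new, rating=3, origin=local) — stock = 0, hence Yes.

Yes, Yes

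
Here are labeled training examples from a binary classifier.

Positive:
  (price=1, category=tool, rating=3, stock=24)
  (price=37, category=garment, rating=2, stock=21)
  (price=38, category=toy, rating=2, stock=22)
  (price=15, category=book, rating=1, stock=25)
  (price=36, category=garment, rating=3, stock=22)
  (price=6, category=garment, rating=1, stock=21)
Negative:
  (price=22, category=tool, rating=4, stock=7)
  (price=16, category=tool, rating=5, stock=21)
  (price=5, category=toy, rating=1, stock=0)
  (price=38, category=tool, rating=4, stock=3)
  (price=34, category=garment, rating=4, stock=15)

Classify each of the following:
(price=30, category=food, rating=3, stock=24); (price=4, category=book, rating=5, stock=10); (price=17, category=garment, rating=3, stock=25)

Every 'Positive' example satisfies: rating ≤ 3 AND stock ≥ 3. None of the 'Negative' examples do.
(price=30, category=food, rating=3, stock=24): rating = 3, stock = 24, qualifies → Positive.
(price=4, category=book, rating=5, stock=10): rating = 5, stock = 10, lacks this property → Negative.
(price=17, category=garment, rating=3, stock=25): rating = 3, stock = 25, qualifies → Positive.

Positive, Negative, Positive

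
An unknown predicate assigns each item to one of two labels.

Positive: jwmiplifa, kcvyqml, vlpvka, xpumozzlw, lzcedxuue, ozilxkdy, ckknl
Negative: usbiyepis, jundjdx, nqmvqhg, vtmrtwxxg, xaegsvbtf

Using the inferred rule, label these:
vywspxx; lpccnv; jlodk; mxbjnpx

Negative, Positive, Positive, Negative

The simplest hypothesis consistent with all the labels is: contains 'l'.
vywspxx: no 'l' — does not satisfy this, so Negative. lpccnv: has 'l' — qualifies, so Positive. jlodk: has 'l' — qualifies, so Positive. mxbjnpx: no 'l' — does not satisfy this, so Negative.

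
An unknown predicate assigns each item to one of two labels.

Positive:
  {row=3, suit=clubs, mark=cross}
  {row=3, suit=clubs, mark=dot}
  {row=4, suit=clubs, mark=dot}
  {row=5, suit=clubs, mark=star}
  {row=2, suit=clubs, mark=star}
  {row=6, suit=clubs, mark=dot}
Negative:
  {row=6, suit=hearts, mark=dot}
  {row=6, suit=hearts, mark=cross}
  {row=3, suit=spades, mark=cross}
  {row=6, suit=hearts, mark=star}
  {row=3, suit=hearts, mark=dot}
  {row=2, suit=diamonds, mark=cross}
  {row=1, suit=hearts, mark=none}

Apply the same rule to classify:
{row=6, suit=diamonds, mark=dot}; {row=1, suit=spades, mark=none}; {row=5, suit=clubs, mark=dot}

Negative, Negative, Positive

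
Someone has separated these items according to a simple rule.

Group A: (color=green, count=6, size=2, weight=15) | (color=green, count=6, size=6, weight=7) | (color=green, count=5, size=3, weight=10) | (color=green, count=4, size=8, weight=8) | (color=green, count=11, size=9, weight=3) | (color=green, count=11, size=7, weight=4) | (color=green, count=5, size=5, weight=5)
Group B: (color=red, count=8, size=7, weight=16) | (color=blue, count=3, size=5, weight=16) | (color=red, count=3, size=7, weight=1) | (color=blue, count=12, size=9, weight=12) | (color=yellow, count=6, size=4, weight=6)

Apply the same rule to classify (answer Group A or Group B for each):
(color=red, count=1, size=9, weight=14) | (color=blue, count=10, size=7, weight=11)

Group B, Group B

Rule: color is green. This holds for each 'Group A' example and fails for each 'Group B' one.
(color=red, count=1, size=9, weight=14): color is red, fails the rule → Group B.
(color=blue, count=10, size=7, weight=11): color is blue, fails the rule → Group B.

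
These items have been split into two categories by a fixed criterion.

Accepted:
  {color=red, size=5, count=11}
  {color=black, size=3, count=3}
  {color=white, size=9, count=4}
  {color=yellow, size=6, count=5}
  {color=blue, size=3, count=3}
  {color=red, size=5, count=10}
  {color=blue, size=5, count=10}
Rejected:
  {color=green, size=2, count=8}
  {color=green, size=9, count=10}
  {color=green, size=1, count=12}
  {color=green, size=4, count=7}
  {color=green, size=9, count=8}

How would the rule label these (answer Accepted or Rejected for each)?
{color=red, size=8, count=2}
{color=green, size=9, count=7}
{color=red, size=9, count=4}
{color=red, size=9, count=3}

Accepted, Rejected, Accepted, Accepted

Looking at the examples, the only property every 'Accepted' case has and every 'Rejected' case lacks is: color is not green.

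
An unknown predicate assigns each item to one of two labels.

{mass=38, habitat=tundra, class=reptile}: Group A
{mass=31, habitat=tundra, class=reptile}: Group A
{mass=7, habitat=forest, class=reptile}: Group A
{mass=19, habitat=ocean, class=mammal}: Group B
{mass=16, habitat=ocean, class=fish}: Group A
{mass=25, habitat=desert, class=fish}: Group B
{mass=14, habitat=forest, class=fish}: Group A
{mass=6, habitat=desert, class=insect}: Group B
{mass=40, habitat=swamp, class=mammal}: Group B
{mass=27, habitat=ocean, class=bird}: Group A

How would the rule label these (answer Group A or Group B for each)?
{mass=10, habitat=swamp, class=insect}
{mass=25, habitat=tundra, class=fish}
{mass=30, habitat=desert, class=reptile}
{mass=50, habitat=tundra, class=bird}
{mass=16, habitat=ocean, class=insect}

Group A, Group A, Group B, Group A, Group A

The pattern is that an item is 'Group A' exactly when: habitat is not desert AND class is not mammal.
{mass=10, habitat=swamp, class=insect}: habitat is swamp, class is insect, checks out → Group A.
{mass=25, habitat=tundra, class=fish}: habitat is tundra, class is fish, checks out → Group A.
{mass=30, habitat=desert, class=reptile}: habitat is desert, class is reptile, does not fit → Group B.
{mass=50, habitat=tundra, class=bird}: habitat is tundra, class is bird, checks out → Group A.
{mass=16, habitat=ocean, class=insect}: habitat is ocean, class is insect, checks out → Group A.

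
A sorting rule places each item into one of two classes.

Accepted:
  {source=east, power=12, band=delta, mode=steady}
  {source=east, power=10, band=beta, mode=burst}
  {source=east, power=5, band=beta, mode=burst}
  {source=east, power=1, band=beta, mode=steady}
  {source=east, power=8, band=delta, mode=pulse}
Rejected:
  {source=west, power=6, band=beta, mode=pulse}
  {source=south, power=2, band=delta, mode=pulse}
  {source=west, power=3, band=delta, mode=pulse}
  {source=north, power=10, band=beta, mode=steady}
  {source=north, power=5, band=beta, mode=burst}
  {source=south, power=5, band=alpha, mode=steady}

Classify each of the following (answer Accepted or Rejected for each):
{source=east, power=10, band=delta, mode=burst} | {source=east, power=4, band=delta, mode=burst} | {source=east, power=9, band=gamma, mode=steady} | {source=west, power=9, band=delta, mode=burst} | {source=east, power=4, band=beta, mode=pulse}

Accepted, Accepted, Accepted, Rejected, Accepted

A rule that fits every label: source is east — true of each 'Accepted' example, false of each 'Rejected' one.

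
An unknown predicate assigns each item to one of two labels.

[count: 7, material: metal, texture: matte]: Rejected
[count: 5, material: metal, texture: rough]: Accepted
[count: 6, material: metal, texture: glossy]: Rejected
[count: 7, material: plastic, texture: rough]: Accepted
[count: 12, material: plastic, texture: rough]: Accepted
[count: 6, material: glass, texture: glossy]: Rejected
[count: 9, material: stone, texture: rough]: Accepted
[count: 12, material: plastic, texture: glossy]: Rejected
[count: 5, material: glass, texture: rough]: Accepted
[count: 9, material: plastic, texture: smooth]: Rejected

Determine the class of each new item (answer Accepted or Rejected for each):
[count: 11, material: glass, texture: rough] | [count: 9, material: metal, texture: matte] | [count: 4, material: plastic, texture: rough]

Accepted, Rejected, Accepted

The pattern is that an item is 'Accepted' exactly when: texture is rough.
[count: 11, material: glass, texture: rough] → texture is rough → Accepted. [count: 9, material: metal, texture: matte] → texture is matte → Rejected. [count: 4, material: plastic, texture: rough] → texture is rough → Accepted.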